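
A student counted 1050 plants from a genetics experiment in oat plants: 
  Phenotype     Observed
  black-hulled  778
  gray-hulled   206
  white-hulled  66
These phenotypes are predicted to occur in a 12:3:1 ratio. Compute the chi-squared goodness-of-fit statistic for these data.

Total ratio parts = 16. Expected numbers out of 1050:
  black-hulled: 1050 × 12/16 = 787.5
  gray-hulled: 1050 × 3/16 = 196.875
  white-hulled: 1050 × 1/16 = 65.625
χ² = Σ (O − E)² / E
  black-hulled: (778 − 787.5)² / 787.5 = 0.1146
  gray-hulled: (206 − 196.875)² / 196.875 = 0.4229
  white-hulled: (66 − 65.625)² / 65.625 = 0.0021
χ² = 0.1146 + 0.4229 + 0.0021 = 0.5396 ≈ 0.540

0.540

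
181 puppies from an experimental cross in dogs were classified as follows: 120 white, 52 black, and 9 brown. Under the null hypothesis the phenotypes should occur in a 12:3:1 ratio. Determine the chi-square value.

Expected counts for N = 181 under a 12:3:1 ratio (total parts = 16):
  white: 181 × 12/16 = 135.75
  black: 181 × 3/16 = 33.9375
  brown: 181 × 1/16 = 11.3125
χ² = Σ (O − E)² / E
  white: (120 − 135.75)² / 135.75 = 1.8273
  black: (52 − 33.9375)² / 33.9375 = 9.6134
  brown: (9 − 11.3125)² / 11.3125 = 0.4727
χ² = 1.8273 + 9.6134 + 0.4727 = 11.9134 ≈ 11.913

11.913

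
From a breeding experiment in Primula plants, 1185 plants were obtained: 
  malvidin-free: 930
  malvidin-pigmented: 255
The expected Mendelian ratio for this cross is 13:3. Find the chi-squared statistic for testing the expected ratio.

5.964

Total ratio parts = 16. Expected numbers out of 1185:
  malvidin-free: 1185 × 13/16 = 962.8125
  malvidin-pigmented: 1185 × 3/16 = 222.1875
χ² = Σ (O − E)² / E
  malvidin-free: (930 − 962.8125)² / 962.8125 = 1.1182
  malvidin-pigmented: (255 − 222.1875)² / 222.1875 = 4.8457
χ² = 1.1182 + 4.8457 = 5.9639 ≈ 5.964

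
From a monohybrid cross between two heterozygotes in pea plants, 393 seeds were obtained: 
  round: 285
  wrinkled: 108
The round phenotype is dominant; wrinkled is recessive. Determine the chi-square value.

For a monohybrid cross between heterozygotes with complete dominance, the expected phenotypic ratio is 3:1.
Expected counts for N = 393 under a 3:1 ratio (total parts = 4):
  round: 393 × 3/4 = 294.75
  wrinkled: 393 × 1/4 = 98.25
χ² = Σ (O − E)² / E
  round: (285 − 294.75)² / 294.75 = 0.3225
  wrinkled: (108 − 98.25)² / 98.25 = 0.9676
χ² = 0.3225 + 0.9676 = 1.2901 ≈ 1.290

1.290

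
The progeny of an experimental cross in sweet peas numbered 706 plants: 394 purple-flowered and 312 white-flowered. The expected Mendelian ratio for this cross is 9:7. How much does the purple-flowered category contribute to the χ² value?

Under the 9:7 hypothesis (Σ ratio = 16, N = 706):
  purple-flowered: 706 × 9/16 = 397.125
  white-flowered: 706 × 7/16 = 308.875
Contribution of purple-flowered: (394 − 397.125)² / 397.125 = 0.0246

0.025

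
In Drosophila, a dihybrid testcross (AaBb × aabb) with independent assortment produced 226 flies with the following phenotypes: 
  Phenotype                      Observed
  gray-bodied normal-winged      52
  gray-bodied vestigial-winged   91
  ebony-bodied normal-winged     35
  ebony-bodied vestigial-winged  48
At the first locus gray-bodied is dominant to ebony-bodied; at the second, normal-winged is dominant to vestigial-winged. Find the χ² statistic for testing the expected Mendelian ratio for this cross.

A dihybrid testcross with independent assortment gives a 1:1:1:1 ratio.
The 1:1:1:1 ratio has 4 parts, so with N = 226 the expected counts are:
  gray-bodied normal-winged: 226 × 1/4 = 56.5
  gray-bodied vestigial-winged: 226 × 1/4 = 56.5
  ebony-bodied normal-winged: 226 × 1/4 = 56.5
  ebony-bodied vestigial-winged: 226 × 1/4 = 56.5
χ² = Σ (O − E)² / E
  gray-bodied normal-winged: (52 − 56.5)² / 56.5 = 0.3584
  gray-bodied vestigial-winged: (91 − 56.5)² / 56.5 = 21.0664
  ebony-bodied normal-winged: (35 − 56.5)² / 56.5 = 8.1814
  ebony-bodied vestigial-winged: (48 − 56.5)² / 56.5 = 1.2788
χ² = 0.3584 + 21.0664 + 8.1814 + 1.2788 = 30.885

30.885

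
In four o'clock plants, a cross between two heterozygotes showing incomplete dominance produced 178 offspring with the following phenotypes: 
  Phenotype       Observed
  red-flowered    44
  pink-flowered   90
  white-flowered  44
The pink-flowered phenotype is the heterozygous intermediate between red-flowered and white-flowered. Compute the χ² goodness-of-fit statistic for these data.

0.022

With incomplete dominance, a heterozygote × heterozygote cross gives a 1:2:1 phenotypic ratio.
Expected counts for N = 178 under a 1:2:1 ratio (total parts = 4):
  red-flowered: 178 × 1/4 = 44.5
  pink-flowered: 178 × 2/4 = 89
  white-flowered: 178 × 1/4 = 44.5
χ² = Σ (O − E)² / E
  red-flowered: (44 − 44.5)² / 44.5 = 0.0056
  pink-flowered: (90 − 89)² / 89 = 0.0112
  white-flowered: (44 − 44.5)² / 44.5 = 0.0056
χ² = 0.0056 + 0.0112 + 0.0056 = 0.0224 ≈ 0.022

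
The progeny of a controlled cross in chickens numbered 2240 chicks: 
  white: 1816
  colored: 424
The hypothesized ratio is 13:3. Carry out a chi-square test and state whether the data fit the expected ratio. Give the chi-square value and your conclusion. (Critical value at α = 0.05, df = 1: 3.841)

Total ratio parts = 16. Expected numbers out of 2240:
  white: 2240 × 13/16 = 1820
  colored: 2240 × 3/16 = 420
χ² = Σ (O − E)² / E
  white: (1816 − 1820)² / 1820 = 0.0088
  colored: (424 − 420)² / 420 = 0.0381
χ² = 0.0088 + 0.0381 = 0.0469 ≈ 0.047
Degrees of freedom = 2 − 1 = 1; critical value at α = 0.05 is 3.841.
Since 0.047 < 3.841, we fail to reject the null hypothesis — the data are consistent with the 13:3 ratio.

0.047; consistent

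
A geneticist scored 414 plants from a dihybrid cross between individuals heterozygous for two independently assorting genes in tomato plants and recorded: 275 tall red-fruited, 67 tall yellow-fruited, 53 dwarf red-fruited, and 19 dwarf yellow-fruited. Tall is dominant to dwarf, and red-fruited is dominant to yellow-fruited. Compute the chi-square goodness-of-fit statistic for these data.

A dihybrid F₂ with independent assortment and complete dominance at both loci gives a 9:3:3:1 phenotypic ratio.
The 9:3:3:1 ratio has 16 parts, so with N = 414 the expected counts are:
  tall red-fruited: 414 × 9/16 = 232.875
  tall yellow-fruited: 414 × 3/16 = 77.625
  dwarf red-fruited: 414 × 3/16 = 77.625
  dwarf yellow-fruited: 414 × 1/16 = 25.875
χ² = Σ (O − E)² / E
  tall red-fruited: (275 − 232.875)² / 232.875 = 7.6200
  tall yellow-fruited: (67 − 77.625)² / 77.625 = 1.4543
  dwarf red-fruited: (53 − 77.625)² / 77.625 = 7.8118
  dwarf yellow-fruited: (19 − 25.875)² / 25.875 = 1.8267
χ² = 7.6200 + 1.4543 + 7.8118 + 1.8267 = 18.7128 ≈ 18.713

18.713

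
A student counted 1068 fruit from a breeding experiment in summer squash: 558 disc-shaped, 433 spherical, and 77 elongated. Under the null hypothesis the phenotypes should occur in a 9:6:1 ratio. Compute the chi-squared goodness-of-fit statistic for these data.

Total ratio parts = 16. Expected numbers out of 1068:
  disc-shaped: 1068 × 9/16 = 600.75
  spherical: 1068 × 6/16 = 400.5
  elongated: 1068 × 1/16 = 66.75
χ² = Σ (O − E)² / E
  disc-shaped: (558 − 600.75)² / 600.75 = 3.0421
  spherical: (433 − 400.5)² / 400.5 = 2.6373
  elongated: (77 − 66.75)² / 66.75 = 1.5740
χ² = 3.0421 + 2.6373 + 1.5740 = 7.2534 ≈ 7.253

7.253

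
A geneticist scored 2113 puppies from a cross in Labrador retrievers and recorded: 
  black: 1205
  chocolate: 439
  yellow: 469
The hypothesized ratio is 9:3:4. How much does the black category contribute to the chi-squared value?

Expected counts for N = 2113 under a 9:3:4 ratio (total parts = 16):
  black: 2113 × 9/16 = 1188.5625
  chocolate: 2113 × 3/16 = 396.1875
  yellow: 2113 × 4/16 = 528.25
Contribution of black: (1205 − 1188.5625)² / 1188.5625 = 0.2273

0.227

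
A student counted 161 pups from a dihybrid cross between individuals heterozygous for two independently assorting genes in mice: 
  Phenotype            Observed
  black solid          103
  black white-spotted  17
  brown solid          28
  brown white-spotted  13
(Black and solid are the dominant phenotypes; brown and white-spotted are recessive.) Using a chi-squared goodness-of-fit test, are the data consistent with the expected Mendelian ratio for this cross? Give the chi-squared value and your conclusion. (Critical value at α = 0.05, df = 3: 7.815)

A dihybrid F₂ with independent assortment and complete dominance at both loci gives a 9:3:3:1 phenotypic ratio.
Total ratio parts = 16. Expected numbers out of 161:
  black solid: 161 × 9/16 = 90.5625
  black white-spotted: 161 × 3/16 = 30.1875
  brown solid: 161 × 3/16 = 30.1875
  brown white-spotted: 161 × 1/16 = 10.0625
χ² = Σ (O − E)² / E
  black solid: (103 − 90.5625)² / 90.5625 = 1.7081
  black white-spotted: (17 − 30.1875)² / 30.1875 = 5.7610
  brown solid: (28 − 30.1875)² / 30.1875 = 0.1585
  brown white-spotted: (13 − 10.0625)² / 10.0625 = 0.8575
χ² = 1.7081 + 5.7610 + 0.1585 + 0.8575 = 8.4851 ≈ 8.485
Degrees of freedom = 4 − 1 = 3; critical value at α = 0.05 is 7.815.
Since 8.485 > 7.815, we reject the null hypothesis — the data do not fit the 9:3:3:1 ratio.

8.485; not consistent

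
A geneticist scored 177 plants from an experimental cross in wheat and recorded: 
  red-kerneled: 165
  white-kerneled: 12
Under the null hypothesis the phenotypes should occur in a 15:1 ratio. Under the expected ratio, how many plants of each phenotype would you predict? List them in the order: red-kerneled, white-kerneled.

165.9375, 11.0625

Total ratio parts = 16. Expected numbers out of 177:
  red-kerneled: 177 × 15/16 = 165.9375
  white-kerneled: 177 × 1/16 = 11.0625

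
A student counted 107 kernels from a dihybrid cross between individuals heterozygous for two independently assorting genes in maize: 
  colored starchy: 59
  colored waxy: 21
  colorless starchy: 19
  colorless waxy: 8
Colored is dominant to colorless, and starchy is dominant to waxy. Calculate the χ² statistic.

0.381

A dihybrid F₂ with independent assortment and complete dominance at both loci gives a 9:3:3:1 phenotypic ratio.
Total ratio parts = 16. Expected numbers out of 107:
  colored starchy: 107 × 9/16 = 60.1875
  colored waxy: 107 × 3/16 = 20.0625
  colorless starchy: 107 × 3/16 = 20.0625
  colorless waxy: 107 × 1/16 = 6.6875
χ² = Σ (O − E)² / E
  colored starchy: (59 − 60.1875)² / 60.1875 = 0.0234
  colored waxy: (21 − 20.0625)² / 20.0625 = 0.0438
  colorless starchy: (19 − 20.0625)² / 20.0625 = 0.0563
  colorless waxy: (8 − 6.6875)² / 6.6875 = 0.2576
χ² = 0.0234 + 0.0438 + 0.0563 + 0.2576 = 0.3811 ≈ 0.381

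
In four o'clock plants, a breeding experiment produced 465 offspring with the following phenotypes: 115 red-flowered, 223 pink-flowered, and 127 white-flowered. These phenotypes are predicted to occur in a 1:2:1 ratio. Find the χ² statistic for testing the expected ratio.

Total ratio parts = 4. Expected numbers out of 465:
  red-flowered: 465 × 1/4 = 116.25
  pink-flowered: 465 × 2/4 = 232.5
  white-flowered: 465 × 1/4 = 116.25
χ² = Σ (O − E)² / E
  red-flowered: (115 − 116.25)² / 116.25 = 0.0134
  pink-flowered: (223 − 232.5)² / 232.5 = 0.3882
  white-flowered: (127 − 116.25)² / 116.25 = 0.9941
χ² = 0.0134 + 0.3882 + 0.9941 = 1.3957 ≈ 1.396

1.396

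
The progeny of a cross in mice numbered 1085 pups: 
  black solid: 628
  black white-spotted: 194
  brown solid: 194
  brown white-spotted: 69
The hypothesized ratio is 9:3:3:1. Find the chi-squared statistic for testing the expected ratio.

Total ratio parts = 16. Expected numbers out of 1085:
  black solid: 1085 × 9/16 = 610.3125
  black white-spotted: 1085 × 3/16 = 203.4375
  brown solid: 1085 × 3/16 = 203.4375
  brown white-spotted: 1085 × 1/16 = 67.8125
χ² = Σ (O − E)² / E
  black solid: (628 − 610.3125)² / 610.3125 = 0.5126
  black white-spotted: (194 − 203.4375)² / 203.4375 = 0.4378
  brown solid: (194 − 203.4375)² / 203.4375 = 0.4378
  brown white-spotted: (69 − 67.8125)² / 67.8125 = 0.0208
χ² = 0.5126 + 0.4378 + 0.4378 + 0.0208 = 1.409

1.409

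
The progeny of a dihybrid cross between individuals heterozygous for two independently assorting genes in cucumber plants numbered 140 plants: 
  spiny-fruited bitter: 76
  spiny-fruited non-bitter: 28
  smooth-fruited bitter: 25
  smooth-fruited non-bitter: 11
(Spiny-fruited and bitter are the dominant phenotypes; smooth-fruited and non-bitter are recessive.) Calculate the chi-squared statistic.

0.851

A dihybrid F₂ with independent assortment and complete dominance at both loci gives a 9:3:3:1 phenotypic ratio.
Under the 9:3:3:1 hypothesis (Σ ratio = 16, N = 140):
  spiny-fruited bitter: 140 × 9/16 = 78.75
  spiny-fruited non-bitter: 140 × 3/16 = 26.25
  smooth-fruited bitter: 140 × 3/16 = 26.25
  smooth-fruited non-bitter: 140 × 1/16 = 8.75
χ² = Σ (O − E)² / E
  spiny-fruited bitter: (76 − 78.75)² / 78.75 = 0.0960
  spiny-fruited non-bitter: (28 − 26.25)² / 26.25 = 0.1167
  smooth-fruited bitter: (25 − 26.25)² / 26.25 = 0.0595
  smooth-fruited non-bitter: (11 − 8.75)² / 8.75 = 0.5786
χ² = 0.0960 + 0.1167 + 0.0595 + 0.5786 = 0.8508 ≈ 0.851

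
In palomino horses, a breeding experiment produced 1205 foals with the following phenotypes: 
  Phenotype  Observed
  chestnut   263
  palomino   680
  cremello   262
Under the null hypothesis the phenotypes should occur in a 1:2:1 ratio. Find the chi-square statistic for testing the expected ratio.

Expected counts for N = 1205 under a 1:2:1 ratio (total parts = 4):
  chestnut: 1205 × 1/4 = 301.25
  palomino: 1205 × 2/4 = 602.5
  cremello: 1205 × 1/4 = 301.25
χ² = Σ (O − E)² / E
  chestnut: (263 − 301.25)² / 301.25 = 4.8566
  palomino: (680 − 602.5)² / 602.5 = 9.9689
  cremello: (262 − 301.25)² / 301.25 = 5.1139
χ² = 4.8566 + 9.9689 + 5.1139 = 19.9394 ≈ 19.939

19.939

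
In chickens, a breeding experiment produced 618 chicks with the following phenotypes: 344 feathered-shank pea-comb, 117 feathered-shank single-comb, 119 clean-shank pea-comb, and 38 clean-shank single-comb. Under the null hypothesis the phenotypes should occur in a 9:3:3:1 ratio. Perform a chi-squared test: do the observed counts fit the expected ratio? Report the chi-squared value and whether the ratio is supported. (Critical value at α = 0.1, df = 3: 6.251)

0.143; consistent

Total ratio parts = 16. Expected numbers out of 618:
  feathered-shank pea-comb: 618 × 9/16 = 347.625
  feathered-shank single-comb: 618 × 3/16 = 115.875
  clean-shank pea-comb: 618 × 3/16 = 115.875
  clean-shank single-comb: 618 × 1/16 = 38.625
χ² = Σ (O − E)² / E
  feathered-shank pea-comb: (344 − 347.625)² / 347.625 = 0.0378
  feathered-shank single-comb: (117 − 115.875)² / 115.875 = 0.0109
  clean-shank pea-comb: (119 − 115.875)² / 115.875 = 0.0843
  clean-shank single-comb: (38 − 38.625)² / 38.625 = 0.0101
χ² = 0.0378 + 0.0109 + 0.0843 + 0.0101 = 0.1431 ≈ 0.143
Degrees of freedom = 4 − 1 = 3; critical value at α = 0.1 is 6.251.
Since 0.143 < 6.251, we fail to reject the null hypothesis — the data are consistent with the 9:3:3:1 ratio.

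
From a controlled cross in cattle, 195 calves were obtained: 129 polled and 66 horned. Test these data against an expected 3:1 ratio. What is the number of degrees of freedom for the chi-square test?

1

A goodness-of-fit test with 2 phenotype classes has df = 2 − 1 = 1.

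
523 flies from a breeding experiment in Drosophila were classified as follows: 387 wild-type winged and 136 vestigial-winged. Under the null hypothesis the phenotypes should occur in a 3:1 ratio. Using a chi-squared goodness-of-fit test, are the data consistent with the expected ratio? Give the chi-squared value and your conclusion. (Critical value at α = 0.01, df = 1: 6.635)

0.281; consistent

Expected counts for N = 523 under a 3:1 ratio (total parts = 4):
  wild-type winged: 523 × 3/4 = 392.25
  vestigial-winged: 523 × 1/4 = 130.75
χ² = Σ (O − E)² / E
  wild-type winged: (387 − 392.25)² / 392.25 = 0.0703
  vestigial-winged: (136 − 130.75)² / 130.75 = 0.2108
χ² = 0.0703 + 0.2108 = 0.2811 ≈ 0.281
Degrees of freedom = 2 − 1 = 1; critical value at α = 0.01 is 6.635.
Since 0.281 < 6.635, we fail to reject the null hypothesis — the data are consistent with the 3:1 ratio.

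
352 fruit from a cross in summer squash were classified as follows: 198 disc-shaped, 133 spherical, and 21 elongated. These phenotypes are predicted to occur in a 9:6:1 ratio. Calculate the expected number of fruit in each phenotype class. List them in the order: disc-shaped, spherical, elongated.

Under the 9:6:1 hypothesis (Σ ratio = 16, N = 352):
  disc-shaped: 352 × 9/16 = 198
  spherical: 352 × 6/16 = 132
  elongated: 352 × 1/16 = 22

198, 132, 22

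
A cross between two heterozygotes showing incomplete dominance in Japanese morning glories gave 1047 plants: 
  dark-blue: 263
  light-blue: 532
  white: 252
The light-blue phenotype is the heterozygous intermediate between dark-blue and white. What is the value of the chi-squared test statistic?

0.507

With incomplete dominance, a heterozygote × heterozygote cross gives a 1:2:1 phenotypic ratio.
Expected counts for N = 1047 under a 1:2:1 ratio (total parts = 4):
  dark-blue: 1047 × 1/4 = 261.75
  light-blue: 1047 × 2/4 = 523.5
  white: 1047 × 1/4 = 261.75
χ² = Σ (O − E)² / E
  dark-blue: (263 − 261.75)² / 261.75 = 0.0060
  light-blue: (532 − 523.5)² / 523.5 = 0.1380
  white: (252 − 261.75)² / 261.75 = 0.3632
χ² = 0.0060 + 0.1380 + 0.3632 = 0.5072 ≈ 0.507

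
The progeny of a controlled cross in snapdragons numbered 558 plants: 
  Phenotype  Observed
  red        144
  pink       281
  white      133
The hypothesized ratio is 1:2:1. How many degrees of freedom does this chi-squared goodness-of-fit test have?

A goodness-of-fit test with 3 phenotype classes has df = 3 − 1 = 2.

2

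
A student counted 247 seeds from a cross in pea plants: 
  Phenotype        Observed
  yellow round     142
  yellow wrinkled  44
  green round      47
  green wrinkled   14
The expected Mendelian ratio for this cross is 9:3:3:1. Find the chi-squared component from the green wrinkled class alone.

0.134

Under the 9:3:3:1 hypothesis (Σ ratio = 16, N = 247):
  yellow round: 247 × 9/16 = 138.9375
  yellow wrinkled: 247 × 3/16 = 46.3125
  green round: 247 × 3/16 = 46.3125
  green wrinkled: 247 × 1/16 = 15.4375
Contribution of green wrinkled: (14 − 15.4375)² / 15.4375 = 0.1339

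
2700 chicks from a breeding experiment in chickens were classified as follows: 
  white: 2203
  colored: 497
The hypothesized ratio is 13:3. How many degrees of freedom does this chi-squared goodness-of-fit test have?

A goodness-of-fit test with 2 phenotype classes has df = 2 − 1 = 1.

1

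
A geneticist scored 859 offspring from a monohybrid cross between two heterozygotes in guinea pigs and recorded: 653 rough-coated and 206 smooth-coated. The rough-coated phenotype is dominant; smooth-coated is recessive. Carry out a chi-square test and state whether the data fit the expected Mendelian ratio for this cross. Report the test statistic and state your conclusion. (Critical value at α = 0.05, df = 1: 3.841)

0.475; consistent

For a monohybrid cross between heterozygotes with complete dominance, the expected phenotypic ratio is 3:1.
Expected counts for N = 859 under a 3:1 ratio (total parts = 4):
  rough-coated: 859 × 3/4 = 644.25
  smooth-coated: 859 × 1/4 = 214.75
χ² = Σ (O − E)² / E
  rough-coated: (653 − 644.25)² / 644.25 = 0.1188
  smooth-coated: (206 − 214.75)² / 214.75 = 0.3565
χ² = 0.1188 + 0.3565 = 0.4753 ≈ 0.475
Degrees of freedom = 2 − 1 = 1; critical value at α = 0.05 is 3.841.
Since 0.475 < 3.841, we fail to reject the null hypothesis — the data are consistent with the 3:1 ratio.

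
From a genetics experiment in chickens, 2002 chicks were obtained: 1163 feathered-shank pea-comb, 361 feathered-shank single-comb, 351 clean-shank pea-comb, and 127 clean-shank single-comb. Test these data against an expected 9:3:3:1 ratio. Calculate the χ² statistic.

3.369

Expected counts for N = 2002 under a 9:3:3:1 ratio (total parts = 16):
  feathered-shank pea-comb: 2002 × 9/16 = 1126.125
  feathered-shank single-comb: 2002 × 3/16 = 375.375
  clean-shank pea-comb: 2002 × 3/16 = 375.375
  clean-shank single-comb: 2002 × 1/16 = 125.125
χ² = Σ (O − E)² / E
  feathered-shank pea-comb: (1163 − 1126.125)² / 1126.125 = 1.2075
  feathered-shank single-comb: (361 − 375.375)² / 375.375 = 0.5505
  clean-shank pea-comb: (351 − 375.375)² / 375.375 = 1.5828
  clean-shank single-comb: (127 − 125.125)² / 125.125 = 0.0281
χ² = 1.2075 + 0.5505 + 1.5828 + 0.0281 = 3.3689 ≈ 3.369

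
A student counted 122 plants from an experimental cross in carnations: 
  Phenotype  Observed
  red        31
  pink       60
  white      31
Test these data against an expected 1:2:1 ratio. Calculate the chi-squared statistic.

0.033

Total ratio parts = 4. Expected numbers out of 122:
  red: 122 × 1/4 = 30.5
  pink: 122 × 2/4 = 61
  white: 122 × 1/4 = 30.5
χ² = Σ (O − E)² / E
  red: (31 − 30.5)² / 30.5 = 0.0082
  pink: (60 − 61)² / 61 = 0.0164
  white: (31 − 30.5)² / 30.5 = 0.0082
χ² = 0.0082 + 0.0164 + 0.0082 = 0.0328 ≈ 0.033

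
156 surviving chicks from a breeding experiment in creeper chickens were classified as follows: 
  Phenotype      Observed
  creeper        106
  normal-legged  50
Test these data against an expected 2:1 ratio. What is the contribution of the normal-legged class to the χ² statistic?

0.077

Total ratio parts = 3. Expected numbers out of 156:
  creeper: 156 × 2/3 = 104
  normal-legged: 156 × 1/3 = 52
Contribution of normal-legged: (50 − 52)² / 52 = 0.0769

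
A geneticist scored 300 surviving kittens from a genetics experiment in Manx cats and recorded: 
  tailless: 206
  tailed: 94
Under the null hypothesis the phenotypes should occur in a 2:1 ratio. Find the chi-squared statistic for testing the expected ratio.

The 2:1 ratio has 3 parts, so with N = 300 the expected counts are:
  tailless: 300 × 2/3 = 200
  tailed: 300 × 1/3 = 100
χ² = Σ (O − E)² / E
  tailless: (206 − 200)² / 200 = 0.1800
  tailed: (94 − 100)² / 100 = 0.3600
χ² = 0.1800 + 0.3600 = 0.540

0.540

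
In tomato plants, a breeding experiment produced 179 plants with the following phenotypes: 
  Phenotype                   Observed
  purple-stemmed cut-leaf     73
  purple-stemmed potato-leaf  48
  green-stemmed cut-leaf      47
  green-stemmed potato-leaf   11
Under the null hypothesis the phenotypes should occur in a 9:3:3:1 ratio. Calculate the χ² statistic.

The 9:3:3:1 ratio has 16 parts, so with N = 179 the expected counts are:
  purple-stemmed cut-leaf: 179 × 9/16 = 100.6875
  purple-stemmed potato-leaf: 179 × 3/16 = 33.5625
  green-stemmed cut-leaf: 179 × 3/16 = 33.5625
  green-stemmed potato-leaf: 179 × 1/16 = 11.1875
χ² = Σ (O − E)² / E
  purple-stemmed cut-leaf: (73 − 100.6875)² / 100.6875 = 7.6136
  purple-stemmed potato-leaf: (48 − 33.5625)² / 33.5625 = 6.2105
  green-stemmed cut-leaf: (47 − 33.5625)² / 33.5625 = 5.3800
  green-stemmed potato-leaf: (11 − 11.1875)² / 11.1875 = 0.0031
χ² = 7.6136 + 6.2105 + 5.3800 + 0.0031 = 19.2072 ≈ 19.207

19.207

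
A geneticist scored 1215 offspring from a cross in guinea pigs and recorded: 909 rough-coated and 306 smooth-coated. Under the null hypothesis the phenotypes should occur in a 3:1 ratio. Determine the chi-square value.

0.022

Total ratio parts = 4. Expected numbers out of 1215:
  rough-coated: 1215 × 3/4 = 911.25
  smooth-coated: 1215 × 1/4 = 303.75
χ² = Σ (O − E)² / E
  rough-coated: (909 − 911.25)² / 911.25 = 0.0056
  smooth-coated: (306 − 303.75)² / 303.75 = 0.0167
χ² = 0.0056 + 0.0167 = 0.0223 ≈ 0.022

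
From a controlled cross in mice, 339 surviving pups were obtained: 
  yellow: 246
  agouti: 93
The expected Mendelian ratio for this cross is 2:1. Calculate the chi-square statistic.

5.310

The 2:1 ratio has 3 parts, so with N = 339 the expected counts are:
  yellow: 339 × 2/3 = 226
  agouti: 339 × 1/3 = 113
χ² = Σ (O − E)² / E
  yellow: (246 − 226)² / 226 = 1.7699
  agouti: (93 − 113)² / 113 = 3.5398
χ² = 1.7699 + 3.5398 = 5.3097 ≈ 5.310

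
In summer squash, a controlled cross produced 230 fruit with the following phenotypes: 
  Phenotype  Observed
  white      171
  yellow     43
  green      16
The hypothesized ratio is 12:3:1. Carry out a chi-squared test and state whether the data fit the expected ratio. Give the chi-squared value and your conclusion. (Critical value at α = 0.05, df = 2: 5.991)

0.197; consistent

Under the 12:3:1 hypothesis (Σ ratio = 16, N = 230):
  white: 230 × 12/16 = 172.5
  yellow: 230 × 3/16 = 43.125
  green: 230 × 1/16 = 14.375
χ² = Σ (O − E)² / E
  white: (171 − 172.5)² / 172.5 = 0.0130
  yellow: (43 − 43.125)² / 43.125 = 0.0004
  green: (16 − 14.375)² / 14.375 = 0.1837
χ² = 0.0130 + 0.0004 + 0.1837 = 0.1971 ≈ 0.197
Degrees of freedom = 3 − 1 = 2; critical value at α = 0.05 is 5.991.
Since 0.197 < 5.991, we fail to reject the null hypothesis — the data are consistent with the 12:3:1 ratio.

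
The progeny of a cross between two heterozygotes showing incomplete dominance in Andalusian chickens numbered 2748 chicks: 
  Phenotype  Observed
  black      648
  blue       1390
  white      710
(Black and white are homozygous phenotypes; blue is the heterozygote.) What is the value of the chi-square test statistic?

3.170

With incomplete dominance, a heterozygote × heterozygote cross gives a 1:2:1 phenotypic ratio.
Expected counts for N = 2748 under a 1:2:1 ratio (total parts = 4):
  black: 2748 × 1/4 = 687
  blue: 2748 × 2/4 = 1374
  white: 2748 × 1/4 = 687
χ² = Σ (O − E)² / E
  black: (648 − 687)² / 687 = 2.2140
  blue: (1390 − 1374)² / 1374 = 0.1863
  white: (710 − 687)² / 687 = 0.7700
χ² = 2.2140 + 0.1863 + 0.7700 = 3.1703 ≈ 3.170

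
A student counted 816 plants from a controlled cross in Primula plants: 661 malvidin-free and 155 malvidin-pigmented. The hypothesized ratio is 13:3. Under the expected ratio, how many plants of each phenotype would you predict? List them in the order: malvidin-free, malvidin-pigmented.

663, 153

Total ratio parts = 16. Expected numbers out of 816:
  malvidin-free: 816 × 13/16 = 663
  malvidin-pigmented: 816 × 3/16 = 153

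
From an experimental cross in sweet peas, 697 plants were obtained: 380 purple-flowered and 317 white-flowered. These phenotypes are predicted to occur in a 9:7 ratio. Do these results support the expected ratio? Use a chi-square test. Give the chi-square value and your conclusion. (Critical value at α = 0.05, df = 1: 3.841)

0.848; consistent

Total ratio parts = 16. Expected numbers out of 697:
  purple-flowered: 697 × 9/16 = 392.0625
  white-flowered: 697 × 7/16 = 304.9375
χ² = Σ (O − E)² / E
  purple-flowered: (380 − 392.0625)² / 392.0625 = 0.3711
  white-flowered: (317 − 304.9375)² / 304.9375 = 0.4772
χ² = 0.3711 + 0.4772 = 0.8483 ≈ 0.848
Degrees of freedom = 2 − 1 = 1; critical value at α = 0.05 is 3.841.
Since 0.848 < 3.841, we fail to reject the null hypothesis — the data are consistent with the 9:7 ratio.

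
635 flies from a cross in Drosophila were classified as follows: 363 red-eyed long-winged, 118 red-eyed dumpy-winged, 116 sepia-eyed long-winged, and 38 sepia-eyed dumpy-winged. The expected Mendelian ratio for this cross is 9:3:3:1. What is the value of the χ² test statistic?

Under the 9:3:3:1 hypothesis (Σ ratio = 16, N = 635):
  red-eyed long-winged: 635 × 9/16 = 357.1875
  red-eyed dumpy-winged: 635 × 3/16 = 119.0625
  sepia-eyed long-winged: 635 × 3/16 = 119.0625
  sepia-eyed dumpy-winged: 635 × 1/16 = 39.6875
χ² = Σ (O − E)² / E
  red-eyed long-winged: (363 − 357.1875)² / 357.1875 = 0.0946
  red-eyed dumpy-winged: (118 − 119.0625)² / 119.0625 = 0.0095
  sepia-eyed long-winged: (116 − 119.0625)² / 119.0625 = 0.0788
  sepia-eyed dumpy-winged: (38 − 39.6875)² / 39.6875 = 0.0718
χ² = 0.0946 + 0.0095 + 0.0788 + 0.0718 = 0.2547 ≈ 0.255

0.255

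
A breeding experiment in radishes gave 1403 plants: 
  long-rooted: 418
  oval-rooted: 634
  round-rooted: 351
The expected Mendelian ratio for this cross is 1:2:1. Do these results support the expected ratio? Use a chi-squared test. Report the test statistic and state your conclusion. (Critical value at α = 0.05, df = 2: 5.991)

19.389; not consistent

Total ratio parts = 4. Expected numbers out of 1403:
  long-rooted: 1403 × 1/4 = 350.75
  oval-rooted: 1403 × 2/4 = 701.5
  round-rooted: 1403 × 1/4 = 350.75
χ² = Σ (O − E)² / E
  long-rooted: (418 − 350.75)² / 350.75 = 12.8940
  oval-rooted: (634 − 701.5)² / 701.5 = 6.4950
  round-rooted: (351 − 350.75)² / 350.75 = 0.0002
χ² = 12.8940 + 6.4950 + 0.0002 = 19.3892 ≈ 19.389
Degrees of freedom = 3 − 1 = 2; critical value at α = 0.05 is 5.991.
Since 19.389 > 5.991, we reject the null hypothesis — the data do not fit the 1:2:1 ratio.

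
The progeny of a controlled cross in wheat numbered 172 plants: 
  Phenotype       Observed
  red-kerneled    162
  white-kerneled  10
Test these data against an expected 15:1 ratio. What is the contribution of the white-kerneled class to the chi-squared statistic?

0.052

The 15:1 ratio has 16 parts, so with N = 172 the expected counts are:
  red-kerneled: 172 × 15/16 = 161.25
  white-kerneled: 172 × 1/16 = 10.75
Contribution of white-kerneled: (10 − 10.75)² / 10.75 = 0.0523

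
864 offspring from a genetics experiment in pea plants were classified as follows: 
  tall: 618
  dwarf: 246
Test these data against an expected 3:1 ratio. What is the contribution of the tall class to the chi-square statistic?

The 3:1 ratio has 4 parts, so with N = 864 the expected counts are:
  tall: 864 × 3/4 = 648
  dwarf: 864 × 1/4 = 216
Contribution of tall: (618 − 648)² / 648 = 1.3889

1.389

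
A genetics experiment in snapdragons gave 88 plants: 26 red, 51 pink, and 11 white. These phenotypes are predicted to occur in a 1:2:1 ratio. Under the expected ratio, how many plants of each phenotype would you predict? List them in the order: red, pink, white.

The 1:2:1 ratio has 4 parts, so with N = 88 the expected counts are:
  red: 88 × 1/4 = 22
  pink: 88 × 2/4 = 44
  white: 88 × 1/4 = 22

22, 44, 22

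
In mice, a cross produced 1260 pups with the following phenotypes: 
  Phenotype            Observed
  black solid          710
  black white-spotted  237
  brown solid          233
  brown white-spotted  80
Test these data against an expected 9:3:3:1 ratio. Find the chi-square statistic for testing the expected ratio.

Under the 9:3:3:1 hypothesis (Σ ratio = 16, N = 1260):
  black solid: 1260 × 9/16 = 708.75
  black white-spotted: 1260 × 3/16 = 236.25
  brown solid: 1260 × 3/16 = 236.25
  brown white-spotted: 1260 × 1/16 = 78.75
χ² = Σ (O − E)² / E
  black solid: (710 − 708.75)² / 708.75 = 0.0022
  black white-spotted: (237 − 236.25)² / 236.25 = 0.0024
  brown solid: (233 − 236.25)² / 236.25 = 0.0447
  brown white-spotted: (80 − 78.75)² / 78.75 = 0.0198
χ² = 0.0022 + 0.0024 + 0.0447 + 0.0198 = 0.0691 ≈ 0.069

0.069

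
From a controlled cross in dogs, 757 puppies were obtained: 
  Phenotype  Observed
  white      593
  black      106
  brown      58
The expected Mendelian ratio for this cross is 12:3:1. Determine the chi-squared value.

Total ratio parts = 16. Expected numbers out of 757:
  white: 757 × 12/16 = 567.75
  black: 757 × 3/16 = 141.9375
  brown: 757 × 1/16 = 47.3125
χ² = Σ (O − E)² / E
  white: (593 − 567.75)² / 567.75 = 1.1230
  black: (106 − 141.9375)² / 141.9375 = 9.0991
  brown: (58 − 47.3125)² / 47.3125 = 2.4142
χ² = 1.1230 + 9.0991 + 2.4142 = 12.6363 ≈ 12.636

12.636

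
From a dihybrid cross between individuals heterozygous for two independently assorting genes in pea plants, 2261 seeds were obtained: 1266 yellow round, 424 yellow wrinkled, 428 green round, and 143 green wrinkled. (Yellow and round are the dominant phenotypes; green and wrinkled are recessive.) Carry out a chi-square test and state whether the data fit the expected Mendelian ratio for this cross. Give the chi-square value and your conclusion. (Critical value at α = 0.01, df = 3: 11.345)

A dihybrid F₂ with independent assortment and complete dominance at both loci gives a 9:3:3:1 phenotypic ratio.
Under the 9:3:3:1 hypothesis (Σ ratio = 16, N = 2261):
  yellow round: 2261 × 9/16 = 1271.8125
  yellow wrinkled: 2261 × 3/16 = 423.9375
  green round: 2261 × 3/16 = 423.9375
  green wrinkled: 2261 × 1/16 = 141.3125
χ² = Σ (O − E)² / E
  yellow round: (1266 − 1271.8125)² / 1271.8125 = 0.0266
  yellow wrinkled: (424 − 423.9375)² / 423.9375 = 0.0000
  green round: (428 − 423.9375)² / 423.9375 = 0.0389
  green wrinkled: (143 − 141.3125)² / 141.3125 = 0.0202
χ² = 0.0266 + 0.0000 + 0.0389 + 0.0202 = 0.0857 ≈ 0.086
Degrees of freedom = 4 − 1 = 3; critical value at α = 0.01 is 11.345.
Since 0.086 < 11.345, we fail to reject the null hypothesis — the data are consistent with the 9:3:3:1 ratio.

0.086; consistent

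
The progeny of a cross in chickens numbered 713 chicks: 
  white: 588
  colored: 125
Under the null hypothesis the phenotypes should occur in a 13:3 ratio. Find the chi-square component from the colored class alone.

The 13:3 ratio has 16 parts, so with N = 713 the expected counts are:
  white: 713 × 13/16 = 579.3125
  colored: 713 × 3/16 = 133.6875
Contribution of colored: (125 − 133.6875)² / 133.6875 = 0.5645

0.565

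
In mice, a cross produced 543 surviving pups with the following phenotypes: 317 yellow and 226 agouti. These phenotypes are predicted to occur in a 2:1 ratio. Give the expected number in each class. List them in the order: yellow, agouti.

Total ratio parts = 3. Expected numbers out of 543:
  yellow: 543 × 2/3 = 362
  agouti: 543 × 1/3 = 181

362, 181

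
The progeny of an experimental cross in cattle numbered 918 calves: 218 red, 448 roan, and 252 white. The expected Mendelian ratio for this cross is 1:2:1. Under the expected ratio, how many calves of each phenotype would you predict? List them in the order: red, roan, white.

Expected counts for N = 918 under a 1:2:1 ratio (total parts = 4):
  red: 918 × 1/4 = 229.5
  roan: 918 × 2/4 = 459
  white: 918 × 1/4 = 229.5

229.5, 459, 229.5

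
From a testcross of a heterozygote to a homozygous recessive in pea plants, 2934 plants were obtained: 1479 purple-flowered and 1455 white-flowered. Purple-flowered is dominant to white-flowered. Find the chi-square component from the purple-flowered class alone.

A testcross of a heterozygote (Aa × aa) gives a 1:1 phenotypic ratio.
Under the 1:1 hypothesis (Σ ratio = 2, N = 2934):
  purple-flowered: 2934 × 1/2 = 1467
  white-flowered: 2934 × 1/2 = 1467
Contribution of purple-flowered: (1479 − 1467)² / 1467 = 0.0982

0.098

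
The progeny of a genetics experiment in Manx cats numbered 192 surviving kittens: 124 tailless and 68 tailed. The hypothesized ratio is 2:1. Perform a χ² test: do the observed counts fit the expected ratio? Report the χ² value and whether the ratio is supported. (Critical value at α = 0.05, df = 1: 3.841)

0.375; consistent

Expected counts for N = 192 under a 2:1 ratio (total parts = 3):
  tailless: 192 × 2/3 = 128
  tailed: 192 × 1/3 = 64
χ² = Σ (O − E)² / E
  tailless: (124 − 128)² / 128 = 0.1250
  tailed: (68 − 64)² / 64 = 0.2500
χ² = 0.1250 + 0.2500 = 0.375
Degrees of freedom = 2 − 1 = 1; critical value at α = 0.05 is 3.841.
Since 0.375 < 3.841, we fail to reject the null hypothesis — the data are consistent with the 2:1 ratio.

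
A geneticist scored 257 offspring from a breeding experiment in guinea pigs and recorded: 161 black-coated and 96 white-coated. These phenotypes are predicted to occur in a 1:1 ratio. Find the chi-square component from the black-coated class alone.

Under the 1:1 hypothesis (Σ ratio = 2, N = 257):
  black-coated: 257 × 1/2 = 128.5
  white-coated: 257 × 1/2 = 128.5
Contribution of black-coated: (161 − 128.5)² / 128.5 = 8.2198

8.220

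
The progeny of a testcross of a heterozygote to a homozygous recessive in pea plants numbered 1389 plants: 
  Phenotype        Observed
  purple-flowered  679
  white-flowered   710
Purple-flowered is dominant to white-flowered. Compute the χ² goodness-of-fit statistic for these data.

A testcross of a heterozygote (Aa × aa) gives a 1:1 phenotypic ratio.
The 1:1 ratio has 2 parts, so with N = 1389 the expected counts are:
  purple-flowered: 1389 × 1/2 = 694.5
  white-flowered: 1389 × 1/2 = 694.5
χ² = Σ (O − E)² / E
  purple-flowered: (679 − 694.5)² / 694.5 = 0.3459
  white-flowered: (710 − 694.5)² / 694.5 = 0.3459
χ² = 0.3459 + 0.3459 = 0.6918 ≈ 0.692

0.692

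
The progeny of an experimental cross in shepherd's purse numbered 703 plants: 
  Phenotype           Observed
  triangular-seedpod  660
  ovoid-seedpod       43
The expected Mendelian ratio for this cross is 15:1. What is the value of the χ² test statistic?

Total ratio parts = 16. Expected numbers out of 703:
  triangular-seedpod: 703 × 15/16 = 659.0625
  ovoid-seedpod: 703 × 1/16 = 43.9375
χ² = Σ (O − E)² / E
  triangular-seedpod: (660 − 659.0625)² / 659.0625 = 0.0013
  ovoid-seedpod: (43 − 43.9375)² / 43.9375 = 0.0200
χ² = 0.0013 + 0.0200 = 0.0213 ≈ 0.021

0.021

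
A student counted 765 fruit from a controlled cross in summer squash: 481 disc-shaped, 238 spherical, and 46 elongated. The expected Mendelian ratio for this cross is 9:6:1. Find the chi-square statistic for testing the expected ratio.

14.366

The 9:6:1 ratio has 16 parts, so with N = 765 the expected counts are:
  disc-shaped: 765 × 9/16 = 430.3125
  spherical: 765 × 6/16 = 286.875
  elongated: 765 × 1/16 = 47.8125
χ² = Σ (O − E)² / E
  disc-shaped: (481 − 430.3125)² / 430.3125 = 5.9706
  spherical: (238 − 286.875)² / 286.875 = 8.3269
  elongated: (46 − 47.8125)² / 47.8125 = 0.0687
χ² = 5.9706 + 8.3269 + 0.0687 = 14.3662 ≈ 14.366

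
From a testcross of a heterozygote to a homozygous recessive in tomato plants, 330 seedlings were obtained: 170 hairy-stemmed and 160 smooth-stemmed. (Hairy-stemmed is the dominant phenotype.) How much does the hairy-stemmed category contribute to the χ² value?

0.152

A testcross of a heterozygote (Aa × aa) gives a 1:1 phenotypic ratio.
Under the 1:1 hypothesis (Σ ratio = 2, N = 330):
  hairy-stemmed: 330 × 1/2 = 165
  smooth-stemmed: 330 × 1/2 = 165
Contribution of hairy-stemmed: (170 − 165)² / 165 = 0.1515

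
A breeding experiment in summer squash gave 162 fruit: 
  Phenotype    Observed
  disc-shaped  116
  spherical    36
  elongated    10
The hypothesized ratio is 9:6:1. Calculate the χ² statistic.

Expected counts for N = 162 under a 9:6:1 ratio (total parts = 16):
  disc-shaped: 162 × 9/16 = 91.125
  spherical: 162 × 6/16 = 60.75
  elongated: 162 × 1/16 = 10.125
χ² = Σ (O − E)² / E
  disc-shaped: (116 − 91.125)² / 91.125 = 6.7903
  spherical: (36 − 60.75)² / 60.75 = 10.0833
  elongated: (10 − 10.125)² / 10.125 = 0.0015
χ² = 6.7903 + 10.0833 + 0.0015 = 16.8751 ≈ 16.875

16.875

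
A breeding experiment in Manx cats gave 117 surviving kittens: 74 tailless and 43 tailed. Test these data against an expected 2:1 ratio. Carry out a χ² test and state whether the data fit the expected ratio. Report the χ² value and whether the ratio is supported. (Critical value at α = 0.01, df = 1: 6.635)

Expected counts for N = 117 under a 2:1 ratio (total parts = 3):
  tailless: 117 × 2/3 = 78
  tailed: 117 × 1/3 = 39
χ² = Σ (O − E)² / E
  tailless: (74 − 78)² / 78 = 0.2051
  tailed: (43 − 39)² / 39 = 0.4103
χ² = 0.2051 + 0.4103 = 0.6154 ≈ 0.615
Degrees of freedom = 2 − 1 = 1; critical value at α = 0.01 is 6.635.
Since 0.615 < 6.635, we fail to reject the null hypothesis — the data are consistent with the 2:1 ratio.

0.615; consistent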